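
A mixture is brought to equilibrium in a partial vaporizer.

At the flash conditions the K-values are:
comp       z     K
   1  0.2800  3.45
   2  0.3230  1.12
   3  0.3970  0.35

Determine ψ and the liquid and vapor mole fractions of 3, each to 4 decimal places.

ψ = 0.4477, x_3 = 0.5599, y_3 = 0.1960

Iterate (Newton) starting at ψ = 0.52:
  ψ = 0.5200: g = -0.05165, g' = -0.7119 → ψ = 0.4474
  ψ = 0.4474: g = 0.00016, g' = -0.7202 → ψ = 0.4477
Converged at ψ = 0.4477.
Compositions from xᵢ = zᵢ/(1+ψ(Kᵢ−1)), yᵢ = Kᵢxᵢ:
  1: x = 0.1335, y = 0.4607
  2: x = 0.3065, y = 0.3433
  3: x = 0.5599, y = 0.1960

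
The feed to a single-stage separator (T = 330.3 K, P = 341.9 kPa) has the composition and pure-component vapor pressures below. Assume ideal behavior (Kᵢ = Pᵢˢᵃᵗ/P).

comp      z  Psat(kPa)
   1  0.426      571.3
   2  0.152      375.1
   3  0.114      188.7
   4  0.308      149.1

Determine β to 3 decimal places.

β = 0.248

Raoult's law: Kᵢ = Pᵢˢᵃᵗ/P = Pᵢˢᵃᵗ/341.9.
  K_1 = 571.3/341.9 = 1.67096, K_2 = 375.1/341.9 = 1.09710, K_3 = 188.7/341.9 = 0.55192, K_4 = 149.1/341.9 = 0.43609
Newton iteration, β⁰ = 0.62:
  β = 0.620: g = -0.1220, g' = -0.372 → β = 0.292
  β = 0.292: g = -0.0134, g' = -0.306 → β = 0.248
Converged at β = 0.248.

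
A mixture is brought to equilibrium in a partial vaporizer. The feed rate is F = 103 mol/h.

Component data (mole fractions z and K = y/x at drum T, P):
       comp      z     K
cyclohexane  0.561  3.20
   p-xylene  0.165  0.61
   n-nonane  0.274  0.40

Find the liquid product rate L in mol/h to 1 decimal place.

Material balance + equilibrium reduce to Σ zᵢ(Kᵢ−1)/(1+ψ(Kᵢ−1)) = 0.
Feasibility: ΣzᵢKᵢ = 2.005, Σzᵢ/Kᵢ = 1.131 — both > 1, two phases present.
Newton–Raphson from ψ = 0.5:
  ψ = 0.500: g = 0.2729, g' = -0.856 → ψ = 0.819
  ψ = 0.819: g = 0.0228, g' = -0.781 → ψ = 0.848
Converged at ψ = 0.848.
Then V = ψ·F = 0.8478·103 = 87.3 mol/h and L = F − V = 15.7 mol/h.

L = 15.7 mol/h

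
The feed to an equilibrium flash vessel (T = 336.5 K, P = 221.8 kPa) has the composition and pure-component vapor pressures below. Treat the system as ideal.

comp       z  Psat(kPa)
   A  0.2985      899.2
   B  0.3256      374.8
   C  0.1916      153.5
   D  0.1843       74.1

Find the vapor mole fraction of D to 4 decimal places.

y_D = 0.1517

Raoult's law: Kᵢ = Pᵢˢᵃᵗ/P = Pᵢˢᵃᵗ/221.8.
  K_A = 899.2/221.8 = 4.054103, K_B = 374.8/221.8 = 1.689811, K_C = 153.5/221.8 = 0.692065, K_D = 74.1/221.8 = 0.334085
Rachford–Rice: g(β) = Σ zᵢ(Kᵢ−1)/(1+β(Kᵢ−1)) = 0.
Feasibility: ΣzᵢKᵢ = 1.9545, Σzᵢ/Kᵢ = 1.0948 — both > 1, two phases present.
Newton–Raphson from β = 0.34:
  β = 0.3400: g = 0.40462, g' = -0.9310 → β = 0.7746
  β = 0.7746: g = 0.08628, g' = -0.6916 → β = 0.8994
  β = 0.8994: g = -0.00566, g' = -0.8001 → β = 0.8923
Converged at β = 0.8923.
Compositions from xᵢ = zᵢ/(1+β(Kᵢ−1)), yᵢ = Kᵢxᵢ:
  A: x = 0.0801, y = 0.3249
  B: x = 0.2015, y = 0.3406
  C: x = 0.2642, y = 0.1828
  D: x = 0.4541, y = 0.1517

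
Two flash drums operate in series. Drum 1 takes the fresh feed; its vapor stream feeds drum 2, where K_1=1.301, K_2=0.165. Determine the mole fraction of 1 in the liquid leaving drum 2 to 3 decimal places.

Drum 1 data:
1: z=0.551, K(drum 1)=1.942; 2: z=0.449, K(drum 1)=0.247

Drum 1:
Newton–Raphson from ψ₁ = 0.5:
  ψ₁ = 0.500: g = -0.1894, g' = -0.881 → ψ₁ = 0.285
  ψ₁ = 0.285: g = -0.0213, g' = -0.717 → ψ₁ = 0.255
Converged at ψ₁ = 0.255.
Drum-1 compositions:
  1: x = 0.444, y = 0.863
  2: x = 0.556, y = 0.137
Drum-2 feed = drum-1 vapor: z₂ = (0.8627, 0.1373).
Drum 2:
Rachford–Rice: g(ψ₂) = Σ zᵢ(Kᵢ−1)/(1+ψ₂(Kᵢ−1)) = 0.
Check two-phase: ΣzᵢKᵢ = 1.145 > 1 and Σzᵢ/Kᵢ = 1.495 > 1, so g(0) = 0.145 > 0 and g(1) = -0.495 < 0.
Iterate (Newton) starting at ψ₂ = 0.5:
  ψ₂ = 0.500: g = 0.0289, g' = -0.341 → ψ₂ = 0.585
  ψ₂ = 0.585: g = -0.0032, g' = -0.422 → ψ₂ = 0.577
Converged at ψ₂ = 0.577.
  1: x = 0.735, y = 0.956
  2: x = 0.265, y = 0.044

x_1 (drum 2) = 0.735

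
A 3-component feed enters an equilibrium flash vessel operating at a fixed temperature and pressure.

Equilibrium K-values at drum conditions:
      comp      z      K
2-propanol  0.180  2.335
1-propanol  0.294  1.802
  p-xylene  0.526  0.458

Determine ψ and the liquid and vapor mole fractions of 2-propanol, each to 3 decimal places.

ψ = 0.342, x_2-propanol = 0.124, y_2-propanol = 0.289

Iterate (Newton) starting at ψ = 0.5:
  ψ = 0.500: g = -0.0787, g' = -0.502 → ψ = 0.343
  ψ = 0.343: g = -0.0007, g' = -0.500 → ψ = 0.342
Converged at ψ = 0.342.
Compositions from xᵢ = zᵢ/(1+ψ(Kᵢ−1)), yᵢ = Kᵢxᵢ:
  2-propanol: x = 0.124, y = 0.289
  1-propanol: x = 0.231, y = 0.416
  p-xylene: x = 0.646, y = 0.296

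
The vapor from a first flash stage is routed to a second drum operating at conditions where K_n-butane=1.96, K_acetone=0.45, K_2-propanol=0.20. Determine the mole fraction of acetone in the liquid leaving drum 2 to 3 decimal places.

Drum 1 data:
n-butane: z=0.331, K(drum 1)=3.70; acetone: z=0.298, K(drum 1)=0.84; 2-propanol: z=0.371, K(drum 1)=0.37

Drum 1:
Newton–Raphson from ψ₁ = 0.5:
  ψ₁ = 0.500: g = -0.0127, g' = -0.760 → ψ₁ = 0.483
Converged at ψ₁ = 0.483.
Drum-1 compositions:
  n-butane: x = 0.144, y = 0.531
  acetone: x = 0.323, y = 0.271
  2-propanol: x = 0.533, y = 0.197
Drum-2 feed = drum-1 vapor: z₂ = (0.5313, 0.2713, 0.1974).
Drum 2:
Newton iteration, ψ₂⁰ = 0.59:
  ψ₂ = 0.590: g = -0.1943, g' = -0.833 → ψ₂ = 0.357
  ψ₂ = 0.357: g = -0.0266, g' = -0.646 → ψ₂ = 0.316
  ψ₂ = 0.316: g = -0.0003, g' = -0.635 → ψ₂ = 0.315
Converged at ψ₂ = 0.315.
  n-butane: x = 0.408, y = 0.800
  acetone: x = 0.328, y = 0.148
  2-propanol: x = 0.264, y = 0.053

x_acetone (drum 2) = 0.328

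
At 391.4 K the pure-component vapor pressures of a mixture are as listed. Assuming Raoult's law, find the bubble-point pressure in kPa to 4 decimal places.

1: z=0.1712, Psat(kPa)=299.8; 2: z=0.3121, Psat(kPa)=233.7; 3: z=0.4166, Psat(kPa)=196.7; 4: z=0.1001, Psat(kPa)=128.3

At the bubble point ψ → 0, so ΣzᵢKᵢ = 1 with Kᵢ = Pᵢˢᵃᵗ/P ⇒ P = ΣzᵢPᵢˢᵃᵗ.
P = 0.1712·299.8 + 0.3121·233.7 + 0.4166·196.7 + 0.1001·128.3 = 219.0516 kPa

Pbub = 219.0516 kPa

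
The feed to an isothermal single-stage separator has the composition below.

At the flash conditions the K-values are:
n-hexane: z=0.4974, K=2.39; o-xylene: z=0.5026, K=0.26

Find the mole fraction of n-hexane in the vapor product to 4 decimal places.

y_n-hexane = 0.8303

Material balance + equilibrium reduce to Σ zᵢ(Kᵢ−1)/(1+ψ(Kᵢ−1)) = 0.
g(0) = ΣzᵢKᵢ − 1 = 0.3195 and g(1) = 1 − Σzᵢ/Kᵢ = -1.1412, so a root lies in (0, 1).
Binary case is linear: z₁(K₁−1)(1+ψ(K₂−1)) + z₂(K₂−1)(1+ψ(K₁−1)) = 0
⇒ ψ = [z₁(K₁−1)+z₂(K₂−1)] / [−(K₁−1)(K₂−1)] = 0.31946/1.02860 = 0.3106
Compositions from xᵢ = zᵢ/(1+ψ(Kᵢ−1)), yᵢ = Kᵢxᵢ:
  n-hexane: x = 0.3474, y = 0.8303
  o-xylene: x = 0.6526, y = 0.1697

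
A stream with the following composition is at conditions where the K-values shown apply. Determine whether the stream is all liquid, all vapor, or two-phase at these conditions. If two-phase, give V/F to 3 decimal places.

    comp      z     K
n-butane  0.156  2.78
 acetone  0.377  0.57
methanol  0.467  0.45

all liquid

ΣzᵢKᵢ = 0.859; Σzᵢ/Kᵢ = 1.755.
Since ΣzᵢKᵢ < 1 the mixture is below its bubble point — single liquid phase.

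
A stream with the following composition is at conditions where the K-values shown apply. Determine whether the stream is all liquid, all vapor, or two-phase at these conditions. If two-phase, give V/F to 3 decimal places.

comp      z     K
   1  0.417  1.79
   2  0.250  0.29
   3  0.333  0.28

all liquid

ΣzᵢKᵢ = 0.912; Σzᵢ/Kᵢ = 2.284.
Since ΣzᵢKᵢ < 1 the mixture is below its bubble point — single liquid phase.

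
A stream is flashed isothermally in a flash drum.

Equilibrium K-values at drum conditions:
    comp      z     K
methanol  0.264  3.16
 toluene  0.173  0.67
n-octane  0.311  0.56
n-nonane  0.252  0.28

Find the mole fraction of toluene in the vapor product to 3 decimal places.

y_toluene = 0.123

Let β = V/F and solve Σ zᵢ(Kᵢ−1)/(1+β(Kᵢ−1)) = 0.
Feasibility: ΣzᵢKᵢ = 1.195, Σzᵢ/Kᵢ = 1.797 — both > 1, two phases present.
Newton–Raphson from β = 0.5:
  β = 0.500: g = -0.2532, g' = -0.730 → β = 0.153
  β = 0.153: g = 0.0178, g' = -0.951 → β = 0.172
Converged at β = 0.172.
Compositions from xᵢ = zᵢ/(1+β(Kᵢ−1)), yᵢ = Kᵢxᵢ:
  methanol: x = 0.192, y = 0.608
  toluene: x = 0.183, y = 0.123
  n-octane: x = 0.336, y = 0.188
  n-nonane: x = 0.288, y = 0.081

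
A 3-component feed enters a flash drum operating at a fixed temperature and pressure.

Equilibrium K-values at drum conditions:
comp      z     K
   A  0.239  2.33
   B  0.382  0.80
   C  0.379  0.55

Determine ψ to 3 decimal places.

ψ = 0.158

Newton–Raphson from ψ = 0.7:
  ψ = 0.700: g = -0.1732, g' = -0.298 → ψ = 0.118
  ψ = 0.118: g = 0.0164, g' = -0.417 → ψ = 0.157
  ψ = 0.157: g = 0.0005, g' = -0.394 → ψ = 0.158
Converged at ψ = 0.158.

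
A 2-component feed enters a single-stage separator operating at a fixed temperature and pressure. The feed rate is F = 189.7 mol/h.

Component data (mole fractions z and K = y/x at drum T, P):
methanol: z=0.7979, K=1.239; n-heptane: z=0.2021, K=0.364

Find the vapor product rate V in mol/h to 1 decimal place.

Binary case is linear: z₁(K₁−1)(1+β(K₂−1)) + z₂(K₂−1)(1+β(K₁−1)) = 0
⇒ β = [z₁(K₁−1)+z₂(K₂−1)] / [−(K₁−1)(K₂−1)] = 0.06216/0.15200 = 0.4090
Then V = β·F = 0.4090·189.7 = 77.6 mol/h and L = F − V = 112.1 mol/h.

V = 77.6 mol/h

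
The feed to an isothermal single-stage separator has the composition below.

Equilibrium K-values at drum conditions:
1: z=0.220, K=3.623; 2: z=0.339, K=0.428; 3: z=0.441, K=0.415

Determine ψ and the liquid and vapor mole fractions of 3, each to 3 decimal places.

ψ = 0.082, x_3 = 0.463, y_3 = 0.192

Rachford–Rice: g(ψ) = Σ zᵢ(Kᵢ−1)/(1+ψ(Kᵢ−1)) = 0.
Check two-phase: ΣzᵢKᵢ = 1.125 > 1 and Σzᵢ/Kᵢ = 1.915 > 1, so g(0) = 0.125 > 0 and g(1) = -0.915 < 0.
Iterate (Newton) starting at ψ = 0.5:
  ψ = 0.500: g = -0.3866, g' = -0.802 → ψ = 0.018
  ψ = 0.018: g = 0.0940, g' = -1.646 → ψ = 0.075
  ψ = 0.075: g = 0.0093, g' = -1.342 → ψ = 0.082
Converged at ψ = 0.082.
Compositions from xᵢ = zᵢ/(1+ψ(Kᵢ−1)), yᵢ = Kᵢxᵢ:
  1: x = 0.181, y = 0.655
  2: x = 0.356, y = 0.152
  3: x = 0.463, y = 0.192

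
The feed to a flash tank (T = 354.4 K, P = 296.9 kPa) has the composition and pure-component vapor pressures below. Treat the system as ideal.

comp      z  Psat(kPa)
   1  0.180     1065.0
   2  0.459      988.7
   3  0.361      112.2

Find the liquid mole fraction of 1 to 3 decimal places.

x_1 = 0.055

Raoult's law: Kᵢ = Pᵢˢᵃᵗ/P = Pᵢˢᵃᵗ/296.9.
  K_1 = 1065.0/296.9 = 3.58707, K_2 = 988.7/296.9 = 3.33008, K_3 = 112.2/296.9 = 0.37791
Rachford–Rice: g(V/F) = Σ zᵢ(Kᵢ−1)/(1+V/F(Kᵢ−1)) = 0.
Check two-phase: ΣzᵢKᵢ = 2.311 > 1 and Σzᵢ/Kᵢ = 1.143 > 1, so g(0) = 1.311 > 0 and g(1) = -0.143 < 0.
Newton iteration, V/F⁰ = 0.45:
  V/F = 0.450: g = 0.4254, g' = -1.121 → V/F = 0.830
  V/F = 0.830: g = 0.0485, g' = -1.008 → V/F = 0.878
  V/F = 0.878: g = -0.0012, g' = -1.059 → V/F = 0.877
Converged at V/F = 0.877.
Compositions from xᵢ = zᵢ/(1+V/F(Kᵢ−1)), yᵢ = Kᵢxᵢ:
  1: x = 0.055, y = 0.198
  2: x = 0.151, y = 0.502
  3: x = 0.794, y = 0.300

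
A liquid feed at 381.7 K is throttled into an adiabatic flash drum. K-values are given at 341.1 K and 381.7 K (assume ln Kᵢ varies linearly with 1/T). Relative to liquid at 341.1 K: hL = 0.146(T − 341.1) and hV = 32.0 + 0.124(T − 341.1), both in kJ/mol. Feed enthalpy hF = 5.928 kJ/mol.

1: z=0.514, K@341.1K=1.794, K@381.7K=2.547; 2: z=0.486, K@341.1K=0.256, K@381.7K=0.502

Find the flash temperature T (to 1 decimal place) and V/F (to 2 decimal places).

T = 346.1 K, V/F = 0.16

Adiabatic flash: solve Rachford–Rice at each trial T, then check hF = ψ·hV(T) + (1−ψ)·hL(T).
  T = 341.1 K: K = (1.794, 0.256), RR gives ψ = 0.079, H_out = 2.521 kJ/mol
  T = 381.7 K: K = (2.547, 0.502), RR gives ψ = 0.718, H_out = 28.261 kJ/mol
  T = 361.4 K: K = (2.159, 0.365), RR gives ψ = 0.390, H_out = 15.284 kJ/mol
  T = 351.2 K: K = (1.972, 0.307), RR gives ψ = 0.242, H_out = 9.165 kJ/mol
  T = 346.1 K: K = (1.881, 0.281), RR gives ψ = 0.163, H_out = 5.930 kJ/mol
  T = 343.6 K: K = (1.838, 0.268), RR gives ψ = 0.122, H_out = 4.261 kJ/mol
  T = 344.9 K: K = (1.860, 0.274), RR gives ψ = 0.144, H_out = 5.137 kJ/mol
Linear interpolation between T = 344.9 (H_out = 5.137) and T = 346.1 (H_out = 5.930) on hF = 5.928 gives T ≈ 346.1 K, at which ψ = 0.16.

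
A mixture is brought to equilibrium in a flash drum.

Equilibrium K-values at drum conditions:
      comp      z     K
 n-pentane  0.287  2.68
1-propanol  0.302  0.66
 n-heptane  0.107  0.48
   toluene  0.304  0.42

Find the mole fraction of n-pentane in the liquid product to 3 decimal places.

x_n-pentane = 0.219

Iterate (Newton) starting at V/F = 0.5:
  V/F = 0.500: g = -0.1852, g' = -0.546 → V/F = 0.161
  V/F = 0.161: g = 0.0160, g' = -0.700 → V/F = 0.183
  V/F = 0.183: g = 0.0003, g' = -0.677 → V/F = 0.184
Converged at V/F = 0.184.
Compositions from xᵢ = zᵢ/(1+V/F(Kᵢ−1)), yᵢ = Kᵢxᵢ:
  n-pentane: x = 0.219, y = 0.588
  1-propanol: x = 0.322, y = 0.213
  n-heptane: x = 0.118, y = 0.057
  toluene: x = 0.340, y = 0.143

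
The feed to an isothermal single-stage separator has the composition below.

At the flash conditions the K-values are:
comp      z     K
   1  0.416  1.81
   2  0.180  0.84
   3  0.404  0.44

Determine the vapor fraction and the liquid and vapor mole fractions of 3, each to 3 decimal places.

Iterate (Newton) starting at ψ = 0.5:
  ψ = 0.500: g = -0.1057, g' = -0.388 → ψ = 0.228
  ψ = 0.228: g = -0.0047, g' = -0.366 → ψ = 0.215
Converged at ψ = 0.215.
Compositions from xᵢ = zᵢ/(1+ψ(Kᵢ−1)), yᵢ = Kᵢxᵢ:
  1: x = 0.354, y = 0.641
  2: x = 0.186, y = 0.157
  3: x = 0.459, y = 0.202

ψ = 0.215, x_3 = 0.459, y_3 = 0.202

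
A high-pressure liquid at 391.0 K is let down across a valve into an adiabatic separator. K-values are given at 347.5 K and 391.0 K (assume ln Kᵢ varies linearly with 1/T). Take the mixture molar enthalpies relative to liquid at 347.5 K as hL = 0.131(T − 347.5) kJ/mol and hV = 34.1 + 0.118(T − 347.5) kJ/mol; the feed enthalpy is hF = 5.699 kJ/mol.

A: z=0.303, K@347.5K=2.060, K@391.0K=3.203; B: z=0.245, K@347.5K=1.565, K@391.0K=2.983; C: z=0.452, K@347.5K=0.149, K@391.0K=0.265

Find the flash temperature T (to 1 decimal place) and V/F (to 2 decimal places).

T = 350.8 K, V/F = 0.15

Adiabatic flash: solve Rachford–Rice at each trial T, then check hF = ψ·hV(T) + (1−ψ)·hL(T).
  T = 347.5 K: K = (2.060, 1.565, 0.149), RR gives ψ = 0.101, H_out = 3.456 kJ/mol
  T = 391.0 K: K = (3.203, 2.983, 0.265), RR gives ψ = 0.531, H_out = 23.489 kJ/mol
  T = 369.2 K: K = (2.601, 2.200, 0.202), RR gives ψ = 0.367, H_out = 15.242 kJ/mol
  T = 358.4 K: K = (2.324, 1.867, 0.174), RR gives ψ = 0.256, H_out = 10.131 kJ/mol
  T = 352.9 K: K = (2.189, 1.710, 0.161), RR gives ψ = 0.185, H_out = 7.018 kJ/mol
  T = 350.2 K: K = (2.124, 1.637, 0.155), RR gives ψ = 0.145, H_out = 5.310 kJ/mol
  T = 351.5 K: K = (2.155, 1.672, 0.158), RR gives ψ = 0.165, H_out = 6.149 kJ/mol
Linear interpolation between T = 350.2 (H_out = 5.310) and T = 351.5 (H_out = 6.149) on hF = 5.699 gives T ≈ 350.8 K, at which ψ = 0.15.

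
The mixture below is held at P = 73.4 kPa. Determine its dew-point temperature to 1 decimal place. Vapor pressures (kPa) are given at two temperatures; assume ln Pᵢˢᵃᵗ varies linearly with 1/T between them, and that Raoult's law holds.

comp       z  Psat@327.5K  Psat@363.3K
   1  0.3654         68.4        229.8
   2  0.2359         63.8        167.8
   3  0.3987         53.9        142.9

T = 333.4 K

Dew-point temperature: Σzᵢ·P/Pᵢˢᵃᵗ(T) = 1. Interpolate ln Pᵢˢᵃᵗ = aᵢ + bᵢ/T.
  T = 327.5 K: ΣzᵢP/Pᵢˢᵃᵗ = 1.2064
  T = 363.3 K: ΣzᵢP/Pᵢˢᵃᵗ = 0.4247
  T = 345.4 K: ΣzᵢP/Pᵢˢᵃᵗ = 0.6956
  T = 336.4 K: ΣzᵢP/Pᵢˢᵃᵗ = 0.9104
  T = 331.9 K: ΣzᵢP/Pᵢˢᵃᵗ = 1.0476
  T = 334.1 K: ΣzᵢP/Pᵢˢᵃᵗ = 0.9777
Interpolating between 331.9 K and 334.1 K gives T ≈ 333.4 K.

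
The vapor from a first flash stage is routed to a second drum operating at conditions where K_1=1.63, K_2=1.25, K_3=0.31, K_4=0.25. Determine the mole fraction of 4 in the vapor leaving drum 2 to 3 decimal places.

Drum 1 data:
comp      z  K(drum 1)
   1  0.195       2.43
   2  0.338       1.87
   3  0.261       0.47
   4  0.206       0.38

Drum 1:
Let ψ₁ = V/F and solve Σ zᵢ(Kᵢ−1)/(1+ψ₁(Kᵢ−1)) = 0.
g(0) = ΣzᵢKᵢ − 1 = 0.307 and g(1) = 1 − Σzᵢ/Kᵢ = -0.358, so a root lies in (0, 1).
Newton iteration, ψ₁⁰ = 0.65:
  ψ₁ = 0.650: g = -0.0926, g' = -0.604 → ψ₁ = 0.497
  ψ₁ = 0.497: g = -0.0040, g' = -0.561 → ψ₁ = 0.490
Converged at ψ₁ = 0.490.
Drum-1 compositions:
  1: x = 0.115, y = 0.279
  2: x = 0.237, y = 0.443
  3: x = 0.352, y = 0.166
  4: x = 0.296, y = 0.112
Drum-2 feed = drum-1 vapor: z₂ = (0.2787, 0.4432, 0.1657, 0.1124).
Drum 2:
Material balance + equilibrium reduce to Σ zᵢ(Kᵢ−1)/(1+ψ₂(Kᵢ−1)) = 0.
g(0) = ΣzᵢKᵢ − 1 = 0.088 and g(1) = 1 − Σzᵢ/Kᵢ = -0.510, so a root lies in (0, 1).
Newton iteration, ψ₂⁰ = 0.64:
  ψ₂ = 0.640: g = -0.1462, g' = -0.564 → ψ₂ = 0.381
  ψ₂ = 0.381: g = -0.0302, g' = -0.364 → ψ₂ = 0.298
  ψ₂ = 0.298: g = -0.0014, g' = -0.332 → ψ₂ = 0.293
Converged at ψ₂ = 0.293.
  1: x = 0.235, y = 0.383
  2: x = 0.413, y = 0.516
  3: x = 0.208, y = 0.064
  4: x = 0.144, y = 0.036

y_4 (drum 2) = 0.036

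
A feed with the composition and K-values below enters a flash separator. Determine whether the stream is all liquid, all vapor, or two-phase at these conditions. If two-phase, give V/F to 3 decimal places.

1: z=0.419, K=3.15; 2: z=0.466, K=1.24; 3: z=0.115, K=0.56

ΣzᵢKᵢ = 1.962; Σzᵢ/Kᵢ = 0.714.
Since Σzᵢ/Kᵢ < 1 the mixture is above its dew point — single vapor phase.

all vapor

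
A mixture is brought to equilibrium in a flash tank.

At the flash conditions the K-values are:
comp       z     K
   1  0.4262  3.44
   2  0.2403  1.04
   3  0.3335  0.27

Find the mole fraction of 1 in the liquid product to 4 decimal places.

x_1 = 0.1733

Rachford–Rice: g(β) = Σ zᵢ(Kᵢ−1)/(1+β(Kᵢ−1)) = 0.
g(0) = ΣzᵢKᵢ − 1 = 0.8061 and g(1) = 1 − Σzᵢ/Kᵢ = -0.5901, so a root lies in (0, 1).
Iterate (Newton) starting at β = 0.5:
  β = 0.5000: g = 0.09447, g' = -0.9560 → β = 0.5988
  β = 0.5988: g = -0.00060, g' = -0.9802 → β = 0.5982
Converged at β = 0.5982.
Compositions from xᵢ = zᵢ/(1+β(Kᵢ−1)), yᵢ = Kᵢxᵢ:
  1: x = 0.1733, y = 0.5961
  2: x = 0.2347, y = 0.2441
  3: x = 0.5920, y = 0.1599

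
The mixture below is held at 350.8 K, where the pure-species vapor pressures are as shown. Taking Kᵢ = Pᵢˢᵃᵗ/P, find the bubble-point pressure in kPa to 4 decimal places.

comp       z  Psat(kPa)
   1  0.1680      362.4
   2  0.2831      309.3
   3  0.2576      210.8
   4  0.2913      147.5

At the bubble point ψ → 0, so ΣzᵢKᵢ = 1 with Kᵢ = Pᵢˢᵃᵗ/P ⇒ P = ΣzᵢPᵢˢᵃᵗ.
P = 0.1680·362.4 + 0.2831·309.3 + 0.2576·210.8 + 0.2913·147.5 = 245.7149 kPa

Pbub = 245.7149 kPa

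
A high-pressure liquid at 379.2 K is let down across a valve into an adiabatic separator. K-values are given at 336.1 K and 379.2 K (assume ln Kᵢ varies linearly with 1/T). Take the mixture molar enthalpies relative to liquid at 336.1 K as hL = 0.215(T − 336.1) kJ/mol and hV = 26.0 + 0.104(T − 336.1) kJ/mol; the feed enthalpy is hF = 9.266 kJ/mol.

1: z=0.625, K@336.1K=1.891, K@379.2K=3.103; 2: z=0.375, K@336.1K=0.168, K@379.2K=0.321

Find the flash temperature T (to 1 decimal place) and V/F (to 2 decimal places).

T = 337.4 K, V/F = 0.35

Adiabatic flash: solve Rachford–Rice at each trial T, then check hF = ψ·hV(T) + (1−ψ)·hL(T).
  T = 336.1 K: K = (1.891, 0.168), RR gives ψ = 0.330, H_out = 8.588 kJ/mol
  T = 379.2 K: K = (3.103, 0.321), RR gives ψ = 0.742, H_out = 25.012 kJ/mol
  T = 357.6 K: K = (2.457, 0.237), RR gives ψ = 0.561, H_out = 17.879 kJ/mol
  T = 346.9 K: K = (2.166, 0.201), RR gives ψ = 0.460, H_out = 13.734 kJ/mol
  T = 341.5 K: K = (2.026, 0.184), RR gives ψ = 0.400, H_out = 11.327 kJ/mol
  T = 338.8 K: K = (1.958, 0.176), RR gives ψ = 0.367, H_out = 10.007 kJ/mol
  T = 337.5 K: K = (1.925, 0.172), RR gives ψ = 0.350, H_out = 9.338 kJ/mol
Linear interpolation between T = 336.1 (H_out = 8.588) and T = 337.5 (H_out = 9.338) on hF = 9.266 gives T ≈ 337.4 K, at which ψ = 0.35.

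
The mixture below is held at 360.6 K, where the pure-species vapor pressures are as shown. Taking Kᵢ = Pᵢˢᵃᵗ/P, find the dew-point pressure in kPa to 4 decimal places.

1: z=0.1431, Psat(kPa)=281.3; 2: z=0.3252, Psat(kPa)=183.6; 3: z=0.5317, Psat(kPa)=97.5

Pdew = 129.3112 kPa

At the dew point ψ → 1, so Σzᵢ/Kᵢ = 1 with Kᵢ = Pᵢˢᵃᵗ/P ⇒ 1/P = Σzᵢ/Pᵢˢᵃᵗ.
1/P = 0.1431/281.3 + 0.3252/183.6 + 0.5317/97.5 = 0.0077333 ⇒ P = 129.3112 kPa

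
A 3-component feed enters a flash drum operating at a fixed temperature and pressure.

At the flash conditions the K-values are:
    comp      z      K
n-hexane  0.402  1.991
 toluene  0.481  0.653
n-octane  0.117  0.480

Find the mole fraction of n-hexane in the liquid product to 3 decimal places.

x_n-hexane = 0.279

Rachford–Rice: g(ψ) = Σ zᵢ(Kᵢ−1)/(1+ψ(Kᵢ−1)) = 0.
Check two-phase: ΣzᵢKᵢ = 1.171 > 1 and Σzᵢ/Kᵢ = 1.182 > 1, so g(0) = 0.171 > 0 and g(1) = -0.182 < 0.
Newton iteration, ψ⁰ = 0.43:
  ψ = 0.430: g = 0.0048, g' = -0.327 → ψ = 0.445
Converged at ψ = 0.445.
Compositions from xᵢ = zᵢ/(1+ψ(Kᵢ−1)), yᵢ = Kᵢxᵢ:
  n-hexane: x = 0.279, y = 0.556
  toluene: x = 0.569, y = 0.371
  n-octane: x = 0.152, y = 0.073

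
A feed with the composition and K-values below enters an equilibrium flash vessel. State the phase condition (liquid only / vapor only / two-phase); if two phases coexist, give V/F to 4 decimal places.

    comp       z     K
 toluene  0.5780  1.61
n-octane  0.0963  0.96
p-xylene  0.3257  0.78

vapor only

ΣzᵢKᵢ = 1.2771; Σzᵢ/Kᵢ = 0.8769.
Since Σzᵢ/Kᵢ < 1 the mixture is above its dew point — single vapor phase.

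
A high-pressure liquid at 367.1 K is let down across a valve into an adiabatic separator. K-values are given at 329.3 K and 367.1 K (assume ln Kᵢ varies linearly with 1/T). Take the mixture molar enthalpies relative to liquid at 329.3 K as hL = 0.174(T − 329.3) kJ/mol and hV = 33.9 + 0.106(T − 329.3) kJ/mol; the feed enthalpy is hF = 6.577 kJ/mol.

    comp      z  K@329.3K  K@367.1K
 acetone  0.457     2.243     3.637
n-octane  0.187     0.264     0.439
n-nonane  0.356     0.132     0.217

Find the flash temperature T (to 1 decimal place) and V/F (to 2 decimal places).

Adiabatic flash: solve Rachford–Rice at each trial T, then check hF = ψ·hV(T) + (1−ψ)·hL(T).
  T = 329.3 K: K = (2.243, 0.264, 0.132), RR gives ψ = 0.118, H_out = 4.014 kJ/mol
  T = 367.1 K: K = (3.637, 0.439, 0.217), RR gives ψ = 0.435, H_out = 20.200 kJ/mol
  T = 348.2 K: K = (2.894, 0.345, 0.172), RR gives ψ = 0.306, H_out = 13.261 kJ/mol
  T = 338.8 K: K = (2.559, 0.303, 0.151), RR gives ψ = 0.224, H_out = 9.114 kJ/mol
  T = 334.1 K: K = (2.399, 0.283, 0.141), RR gives ψ = 0.176, H_out = 6.738 kJ/mol
  T = 331.7 K: K = (2.320, 0.274, 0.137), RR gives ψ = 0.148, H_out = 5.419 kJ/mol
Linear interpolation between T = 331.7 (H_out = 5.419) and T = 334.1 (H_out = 6.738) on hF = 6.577 gives T ≈ 333.8 K, at which ψ = 0.17.

T = 333.8 K, V/F = 0.17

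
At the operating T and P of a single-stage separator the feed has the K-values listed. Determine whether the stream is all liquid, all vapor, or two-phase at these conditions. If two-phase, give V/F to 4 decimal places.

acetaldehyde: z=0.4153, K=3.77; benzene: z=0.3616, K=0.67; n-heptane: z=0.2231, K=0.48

two-phase, V/F = 0.7945

ΣzᵢKᵢ = 1.9150; Σzᵢ/Kᵢ = 1.1147.
Both exceed 1, so a two-phase solution exists.
Let ψ = V/F and solve Σ zᵢ(Kᵢ−1)/(1+ψ(Kᵢ−1)) = 0.
Newton iteration, ψ⁰ = 0.5:
  ψ = 0.5000: g = 0.18266, g' = -0.7268 → ψ = 0.7513
  ψ = 0.7513: g = 0.02430, g' = -0.5678 → ψ = 0.7941
  ψ = 0.7941: g = 0.00021, g' = -0.5586 → ψ = 0.7945
Converged at ψ = 0.7945.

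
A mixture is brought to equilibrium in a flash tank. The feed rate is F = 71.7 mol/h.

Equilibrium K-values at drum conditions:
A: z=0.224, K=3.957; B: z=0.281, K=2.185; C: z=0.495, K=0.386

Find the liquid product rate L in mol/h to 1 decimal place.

L = 32.7 mol/h

Newton iteration, ψ⁰ = 0.5:
  ψ = 0.500: g = 0.0378, g' = -0.863 → ψ = 0.544
Converged at ψ = 0.544.
Then V = ψ·F = 0.5440·71.7 = 39.0 mol/h and L = F − V = 32.7 mol/h.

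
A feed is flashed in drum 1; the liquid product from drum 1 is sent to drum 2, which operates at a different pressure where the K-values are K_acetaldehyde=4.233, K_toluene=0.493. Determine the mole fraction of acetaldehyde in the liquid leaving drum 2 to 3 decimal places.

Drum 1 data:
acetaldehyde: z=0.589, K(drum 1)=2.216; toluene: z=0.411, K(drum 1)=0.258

x_acetaldehyde (drum 2) = 0.136

Drum 1:
Let ψ₁ = V/F and solve Σ zᵢ(Kᵢ−1)/(1+ψ₁(Kᵢ−1)) = 0.
Check two-phase: ΣzᵢKᵢ = 1.411 > 1 and Σzᵢ/Kᵢ = 1.859 > 1, so g(0) = 0.411 > 0 and g(1) = -0.859 < 0.
Binary case is linear: z₁(K₁−1)(1+ψ₁(K₂−1)) + z₂(K₂−1)(1+ψ₁(K₁−1)) = 0
⇒ ψ₁ = [z₁(K₁−1)+z₂(K₂−1)] / [−(K₁−1)(K₂−1)] = 0.4113/0.9023 = 0.456
Drum-1 compositions:
  acetaldehyde: x = 0.379, y = 0.840
  toluene: x = 0.621, y = 0.160
Drum-2 feed = drum-1 liquid: z₂ = (0.3790, 0.6210).
Drum 2:
Material balance + equilibrium reduce to Σ zᵢ(Kᵢ−1)/(1+ψ₂(Kᵢ−1)) = 0.
Feasibility: ΣzᵢKᵢ = 1.910, Σzᵢ/Kᵢ = 1.349 — both > 1, two phases present.
Binary case is linear: z₁(K₁−1)(1+ψ₂(K₂−1)) + z₂(K₂−1)(1+ψ₂(K₁−1)) = 0
⇒ ψ₂ = [z₁(K₁−1)+z₂(K₂−1)] / [−(K₁−1)(K₂−1)] = 0.9103/1.6391 = 0.555
  acetaldehyde: x = 0.136, y = 0.574
  toluene: x = 0.864, y = 0.426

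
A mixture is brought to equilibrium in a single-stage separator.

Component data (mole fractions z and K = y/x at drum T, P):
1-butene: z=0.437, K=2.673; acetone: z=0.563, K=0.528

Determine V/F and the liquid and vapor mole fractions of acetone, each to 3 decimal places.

Rachford–Rice: g(V/F) = Σ zᵢ(Kᵢ−1)/(1+V/F(Kᵢ−1)) = 0.
Feasibility: ΣzᵢKᵢ = 1.465, Σzᵢ/Kᵢ = 1.230 — both > 1, two phases present.
Newton iteration, V/F⁰ = 0.39:
  V/F = 0.390: g = 0.1167, g' = -0.636 → V/F = 0.573
  V/F = 0.573: g = 0.0088, g' = -0.554 → V/F = 0.589
Converged at V/F = 0.589.
Compositions from xᵢ = zᵢ/(1+V/F(Kᵢ−1)), yᵢ = Kᵢxᵢ:
  1-butene: x = 0.220, y = 0.588
  acetone: x = 0.780, y = 0.412

V/F = 0.589, x_acetone = 0.780, y_acetone = 0.412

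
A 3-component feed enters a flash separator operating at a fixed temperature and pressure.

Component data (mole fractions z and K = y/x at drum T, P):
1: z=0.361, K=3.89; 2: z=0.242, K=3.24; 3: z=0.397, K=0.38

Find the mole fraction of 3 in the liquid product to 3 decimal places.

x_3 = 0.808

Rachford–Rice: g(ψ) = Σ zᵢ(Kᵢ−1)/(1+ψ(Kᵢ−1)) = 0.
Feasibility: ΣzᵢKᵢ = 2.339, Σzᵢ/Kᵢ = 1.212 — both > 1, two phases present.
Newton iteration, ψ⁰ = 0.5:
  ψ = 0.500: g = 0.3257, g' = -1.095 → ψ = 0.797
  ψ = 0.797: g = 0.0235, g' = -1.029 → ψ = 0.820
Converged at ψ = 0.820.
Compositions from xᵢ = zᵢ/(1+ψ(Kᵢ−1)), yᵢ = Kᵢxᵢ:
  1: x = 0.107, y = 0.417
  2: x = 0.085, y = 0.276
  3: x = 0.808, y = 0.307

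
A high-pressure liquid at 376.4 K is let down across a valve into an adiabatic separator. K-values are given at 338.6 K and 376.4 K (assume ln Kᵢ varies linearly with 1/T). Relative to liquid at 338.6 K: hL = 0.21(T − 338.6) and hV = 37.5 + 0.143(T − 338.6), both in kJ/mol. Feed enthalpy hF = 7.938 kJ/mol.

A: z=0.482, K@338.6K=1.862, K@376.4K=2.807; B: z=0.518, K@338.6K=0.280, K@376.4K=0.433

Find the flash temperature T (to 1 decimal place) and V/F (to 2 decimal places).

Adiabatic flash: solve Rachford–Rice at each trial T, then check hF = ψ·hV(T) + (1−ψ)·hL(T).
  T = 338.6 K: K = (1.862, 0.280), RR gives ψ = 0.069, H_out = 2.569 kJ/mol
  T = 376.4 K: K = (2.807, 0.433), RR gives ψ = 0.563, H_out = 27.640 kJ/mol
  T = 357.5 K: K = (2.311, 0.352), RR gives ψ = 0.349, H_out = 16.615 kJ/mol
  T = 348.1 K: K = (2.082, 0.315), RR gives ψ = 0.225, H_out = 10.290 kJ/mol
  T = 343.4 K: K = (1.971, 0.298), RR gives ψ = 0.153, H_out = 6.694 kJ/mol
  T = 345.8 K: K = (2.027, 0.306), RR gives ψ = 0.191, H_out = 8.576 kJ/mol
Linear interpolation between T = 343.4 (H_out = 6.694) and T = 345.8 (H_out = 8.576) on hF = 7.938 gives T ≈ 345.0 K, at which ψ = 0.18.

T = 345.0 K, V/F = 0.18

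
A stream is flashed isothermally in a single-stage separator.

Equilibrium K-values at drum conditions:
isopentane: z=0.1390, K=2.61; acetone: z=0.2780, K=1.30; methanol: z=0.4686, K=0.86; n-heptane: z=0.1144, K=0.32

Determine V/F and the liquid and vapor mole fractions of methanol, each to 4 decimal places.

V/F = 0.5308, x_methanol = 0.5062, y_methanol = 0.4354

Newton–Raphson from V/F = 0.5:
  V/F = 0.5000: g = 0.00810, g' = -0.2616 → V/F = 0.5310
  V/F = 0.5310: g = -0.00003, g' = -0.2636 → V/F = 0.5308
Converged at V/F = 0.5308.
Compositions from xᵢ = zᵢ/(1+V/F(Kᵢ−1)), yᵢ = Kᵢxᵢ:
  isopentane: x = 0.0749, y = 0.1956
  acetone: x = 0.2398, y = 0.3118
  methanol: x = 0.5062, y = 0.4354
  n-heptane: x = 0.1790, y = 0.0573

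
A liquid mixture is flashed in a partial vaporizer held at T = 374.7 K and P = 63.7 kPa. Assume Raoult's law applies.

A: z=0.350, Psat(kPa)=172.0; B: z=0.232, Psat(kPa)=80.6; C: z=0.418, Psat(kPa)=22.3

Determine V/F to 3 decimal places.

V/F = 0.462

Raoult's law: Kᵢ = Pᵢˢᵃᵗ/P = Pᵢˢᵃᵗ/63.7.
  K_A = 172.0/63.7 = 2.70016, K_B = 80.6/63.7 = 1.26531, K_C = 22.3/63.7 = 0.35008
Iterate (Newton) starting at V/F = 0.61:
  V/F = 0.610: g = -0.1050, g' = -0.741 → V/F = 0.468
  V/F = 0.468: g = -0.0044, g' = -0.691 → V/F = 0.462
Converged at V/F = 0.462.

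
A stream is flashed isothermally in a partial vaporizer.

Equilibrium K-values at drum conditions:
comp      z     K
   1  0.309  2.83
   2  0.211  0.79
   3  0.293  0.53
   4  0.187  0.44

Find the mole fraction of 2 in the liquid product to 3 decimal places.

x_2 = 0.228

Newton iteration, β⁰ = 0.5:
  β = 0.500: g = -0.0797, g' = -0.518 → β = 0.346
  β = 0.346: g = 0.0041, g' = -0.581 → β = 0.353
Converged at β = 0.353.
Compositions from xᵢ = zᵢ/(1+β(Kᵢ−1)), yᵢ = Kᵢxᵢ:
  1: x = 0.188, y = 0.531
  2: x = 0.228, y = 0.180
  3: x = 0.351, y = 0.186
  4: x = 0.233, y = 0.103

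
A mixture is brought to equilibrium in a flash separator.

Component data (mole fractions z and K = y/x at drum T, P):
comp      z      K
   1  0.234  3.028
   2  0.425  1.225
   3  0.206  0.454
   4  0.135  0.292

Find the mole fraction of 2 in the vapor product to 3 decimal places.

Rachford–Rice: g(ψ) = Σ zᵢ(Kᵢ−1)/(1+ψ(Kᵢ−1)) = 0.
Feasibility: ΣzᵢKᵢ = 1.362, Σzᵢ/Kᵢ = 1.340 — both > 1, two phases present.
Newton–Raphson from ψ = 0.5:
  ψ = 0.500: g = 0.0189, g' = -0.533 → ψ = 0.535
Converged at ψ = 0.535.
Compositions from xᵢ = zᵢ/(1+ψ(Kᵢ−1)), yᵢ = Kᵢxᵢ:
  1: x = 0.112, y = 0.340
  2: x = 0.379, y = 0.465
  3: x = 0.291, y = 0.132
  4: x = 0.217, y = 0.063

y_2 = 0.465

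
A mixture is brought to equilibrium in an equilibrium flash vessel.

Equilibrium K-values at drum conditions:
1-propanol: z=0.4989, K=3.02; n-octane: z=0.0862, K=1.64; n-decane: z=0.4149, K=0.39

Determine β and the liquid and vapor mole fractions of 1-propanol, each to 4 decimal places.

Let β = V/F and solve Σ zᵢ(Kᵢ−1)/(1+β(Kᵢ−1)) = 0.
g(0) = ΣzᵢKᵢ − 1 = 0.8099 and g(1) = 1 − Σzᵢ/Kᵢ = -0.2816, so a root lies in (0, 1).
Iterate (Newton) starting at β = 0.5:
  β = 0.5000: g = 0.17902, g' = -0.8438 → β = 0.7122
  β = 0.7122: g = 0.00367, g' = -0.8416 → β = 0.7165
Converged at β = 0.7165.
Compositions from xᵢ = zᵢ/(1+β(Kᵢ−1)), yᵢ = Kᵢxᵢ:
  1-propanol: x = 0.2039, y = 0.6156
  n-octane: x = 0.0591, y = 0.0969
  n-decane: x = 0.7371, y = 0.2874

β = 0.7165, x_1-propanol = 0.2039, y_1-propanol = 0.6156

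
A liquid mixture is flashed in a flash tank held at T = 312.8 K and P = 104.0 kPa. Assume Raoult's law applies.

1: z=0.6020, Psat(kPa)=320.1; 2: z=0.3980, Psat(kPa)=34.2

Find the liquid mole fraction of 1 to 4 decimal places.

x_1 = 0.2441

Raoult's law: Kᵢ = Pᵢˢᵃᵗ/P = Pᵢˢᵃᵗ/104.0.
  K_1 = 320.1/104.0 = 3.077885, K_2 = 34.2/104.0 = 0.328846
Iterate (Newton) starting at β = 0.65:
  β = 0.6500: g = 0.05832, g' = -1.0345 → β = 0.7064
  β = 0.7064: g = -0.00103, g' = -1.0750 → β = 0.7054
Converged at β = 0.7054.
Compositions from xᵢ = zᵢ/(1+β(Kᵢ−1)), yᵢ = Kᵢxᵢ:
  1: x = 0.2441, y = 0.7514
  2: x = 0.7559, y = 0.2486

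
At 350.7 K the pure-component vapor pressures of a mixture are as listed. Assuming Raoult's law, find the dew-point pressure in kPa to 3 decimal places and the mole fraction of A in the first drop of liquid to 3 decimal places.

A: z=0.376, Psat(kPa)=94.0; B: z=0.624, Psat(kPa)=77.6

Pdew = 83.048 kPa, x_A = 0.332

At the dew point ψ → 1, so Σzᵢ/Kᵢ = 1 with Kᵢ = Pᵢˢᵃᵗ/P ⇒ 1/P = Σzᵢ/Pᵢˢᵃᵗ.
1/P = 0.376/94.0 + 0.624/77.6 = 0.012041 ⇒ P = 83.048 kPa
xᵢ = zᵢP/Pᵢˢᵃᵗ ⇒ x_A = 0.376·83.048/94.0 = 0.332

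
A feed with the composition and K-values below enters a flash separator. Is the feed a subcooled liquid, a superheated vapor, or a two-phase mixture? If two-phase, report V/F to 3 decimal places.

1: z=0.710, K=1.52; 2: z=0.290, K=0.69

superheated vapor

ΣzᵢKᵢ = 1.279; Σzᵢ/Kᵢ = 0.887.
Since Σzᵢ/Kᵢ < 1 the mixture is above its dew point — single vapor phase.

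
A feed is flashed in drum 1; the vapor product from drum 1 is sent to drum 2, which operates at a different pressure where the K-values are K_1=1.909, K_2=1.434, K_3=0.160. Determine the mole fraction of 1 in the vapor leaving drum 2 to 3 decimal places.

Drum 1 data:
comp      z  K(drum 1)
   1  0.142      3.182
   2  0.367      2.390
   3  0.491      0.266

Drum 1:
Let ψ₁ = V/F and solve Σ zᵢ(Kᵢ−1)/(1+ψ₁(Kᵢ−1)) = 0.
g(0) = ΣzᵢKᵢ − 1 = 0.460 and g(1) = 1 − Σzᵢ/Kᵢ = -1.044, so a root lies in (0, 1).
Iterate (Newton) starting at ψ₁ = 0.67:
  ψ₁ = 0.670: g = -0.3191, g' = -1.326 → ψ₁ = 0.429
  ψ₁ = 0.429: g = -0.0467, g' = -1.022 → ψ₁ = 0.384
  ψ₁ = 0.384: g = -0.0002, g' = -1.014 → ψ₁ = 0.383
Converged at ψ₁ = 0.383.
Drum-1 compositions:
  1: x = 0.077, y = 0.246
  2: x = 0.239, y = 0.572
  3: x = 0.683, y = 0.182
Drum-2 feed = drum-1 vapor: z₂ = (0.2460, 0.5722, 0.1817).
Drum 2:
Let ψ₂ = V/F and solve Σ zᵢ(Kᵢ−1)/(1+ψ₂(Kᵢ−1)) = 0.
Feasibility: ΣzᵢKᵢ = 1.319, Σzᵢ/Kᵢ = 1.664 — both > 1, two phases present.
Iterate (Newton) starting at ψ₂ = 0.5:
  ψ₂ = 0.500: g = 0.0946, g' = -0.550 → ψ₂ = 0.672
  ψ₂ = 0.672: g = -0.0194, g' = -0.819 → ψ₂ = 0.648
  ψ₂ = 0.648: g = -0.0007, g' = -0.764 → ψ₂ = 0.647
Converged at ψ₂ = 0.647.
  1: x = 0.155, y = 0.296
  2: x = 0.447, y = 0.641
  3: x = 0.398, y = 0.064

y_1 (drum 2) = 0.296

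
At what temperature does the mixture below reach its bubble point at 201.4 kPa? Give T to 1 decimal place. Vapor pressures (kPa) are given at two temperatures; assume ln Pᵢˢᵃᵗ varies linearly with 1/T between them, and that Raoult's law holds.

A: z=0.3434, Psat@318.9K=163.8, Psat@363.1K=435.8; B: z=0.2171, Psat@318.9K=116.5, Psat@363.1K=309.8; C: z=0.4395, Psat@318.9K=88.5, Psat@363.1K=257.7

T = 340.0 K

Bubble-point temperature: ΣzᵢPᵢˢᵃᵗ(T) = P. Interpolate ln Pᵢˢᵃᵗ = aᵢ + bᵢ/T.
  T = 318.9 K: ΣzᵢPᵢˢᵃᵗ = 120.44 kPa
  T = 363.1 K: ΣzᵢPᵢˢᵃᵗ = 330.17 kPa
  T = 341.0 K: ΣzᵢPᵢˢᵃᵗ = 205.99 kPa
  T = 329.9 K: ΣzᵢPᵢˢᵃᵗ = 158.73 kPa
  T = 335.4 K: ΣzᵢPᵢˢᵃᵗ = 180.99 kPa
  T = 338.2 K: ΣzᵢPᵢˢᵃᵗ = 193.19 kPa
Interpolating between 338.2 K and 341.0 K gives T ≈ 340.0 K.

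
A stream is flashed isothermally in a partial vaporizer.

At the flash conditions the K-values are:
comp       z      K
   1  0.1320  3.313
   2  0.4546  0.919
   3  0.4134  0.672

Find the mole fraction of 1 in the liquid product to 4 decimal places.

Newton iteration, ψ⁰ = 0.66:
  ψ = 0.6600: g = -0.09112, g' = -0.1864 → ψ = 0.1712
  ψ = 0.1712: g = 0.03772, g' = -0.4154 → ψ = 0.2620
  ψ = 0.2620: g = 0.00415, g' = -0.3302 → ψ = 0.2746
  ψ = 0.2746: g = 0.00006, g' = -0.3210 → ψ = 0.2747
Converged at ψ = 0.2747.
Compositions from xᵢ = zᵢ/(1+ψ(Kᵢ−1)), yᵢ = Kᵢxᵢ:
  1: x = 0.0807, y = 0.2674
  2: x = 0.4649, y = 0.4273
  3: x = 0.4543, y = 0.3053

x_1 = 0.0807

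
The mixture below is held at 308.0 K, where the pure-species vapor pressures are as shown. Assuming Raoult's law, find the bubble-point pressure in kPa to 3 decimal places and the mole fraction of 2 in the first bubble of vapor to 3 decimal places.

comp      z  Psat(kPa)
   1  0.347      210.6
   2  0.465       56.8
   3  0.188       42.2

At the bubble point ψ → 0, so ΣzᵢKᵢ = 1 with Kᵢ = Pᵢˢᵃᵗ/P ⇒ P = ΣzᵢPᵢˢᵃᵗ.
P = 0.347·210.6 + 0.465·56.8 + 0.188·42.2 = 107.424 kPa
yᵢ = zᵢPᵢˢᵃᵗ/P ⇒ y_2 = 0.465·56.8/107.424 = 0.246

Pbub = 107.424 kPa, y_2 = 0.246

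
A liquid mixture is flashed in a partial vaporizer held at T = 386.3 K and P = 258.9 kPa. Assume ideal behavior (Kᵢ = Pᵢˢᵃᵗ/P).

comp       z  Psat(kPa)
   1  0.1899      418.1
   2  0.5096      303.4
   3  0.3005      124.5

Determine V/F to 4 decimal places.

Raoult's law: Kᵢ = Pᵢˢᵃᵗ/P = Pᵢˢᵃᵗ/258.9.
  K_1 = 418.1/258.9 = 1.614909, K_2 = 303.4/258.9 = 1.171881, K_3 = 124.5/258.9 = 0.480881
Newton iteration, V/F⁰ = 0.5:
  V/F = 0.5000: g = -0.04071, g' = -0.2025 → V/F = 0.2989
  V/F = 0.2989: g = -0.00270, g' = -0.1783 → V/F = 0.2838
  V/F = 0.2838: g = -0.00001, g' = -0.1771 → V/F = 0.2837
Converged at V/F = 0.2837.

V/F = 0.2837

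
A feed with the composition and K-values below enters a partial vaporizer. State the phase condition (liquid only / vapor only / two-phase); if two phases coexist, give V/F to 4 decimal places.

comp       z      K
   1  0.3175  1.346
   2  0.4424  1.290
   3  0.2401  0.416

ΣzᵢKᵢ = 1.0979; Σzᵢ/Kᵢ = 1.1560.
Both exceed 1, so a two-phase solution exists.
Let ψ = V/F and solve Σ zᵢ(Kᵢ−1)/(1+ψ(Kᵢ−1)) = 0.
Newton–Raphson from ψ = 0.5:
  ψ = 0.5000: g = 0.00765, g' = -0.2194 → ψ = 0.5349
  ψ = 0.5349: g = -0.00015, g' = -0.2281 → ψ = 0.5342
Converged at ψ = 0.5342.

two-phase, V/F = 0.5342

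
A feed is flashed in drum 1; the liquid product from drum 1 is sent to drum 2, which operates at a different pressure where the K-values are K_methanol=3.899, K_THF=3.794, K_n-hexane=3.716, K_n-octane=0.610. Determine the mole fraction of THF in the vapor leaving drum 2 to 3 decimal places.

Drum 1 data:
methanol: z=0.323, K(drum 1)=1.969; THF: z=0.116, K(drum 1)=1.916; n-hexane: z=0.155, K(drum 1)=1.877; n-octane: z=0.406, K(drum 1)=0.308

y_THF (drum 2) = 0.091

Drum 1:
Rachford–Rice: g(ψ₁) = Σ zᵢ(Kᵢ−1)/(1+ψ₁(Kᵢ−1)) = 0.
Check two-phase: ΣzᵢKᵢ = 1.274 > 1 and Σzᵢ/Kᵢ = 1.625 > 1, so g(0) = 0.274 > 0 and g(1) = -0.625 < 0.
Newton–Raphson from ψ₁ = 0.5:
  ψ₁ = 0.500: g = -0.0514, g' = -0.696 → ψ₁ = 0.426
  ψ₁ = 0.426: g = -0.0016, g' = -0.656 → ψ₁ = 0.424
Converged at ψ₁ = 0.424.
Drum-1 compositions:
  methanol: x = 0.229, y = 0.451
  THF: x = 0.084, y = 0.160
  n-hexane: x = 0.113, y = 0.212
  n-octane: x = 0.574, y = 0.177
Drum-2 feed = drum-1 liquid: z₂ = (0.2290, 0.0836, 0.1130, 0.5745).
Drum 2:
Rachford–Rice: g(ψ₂) = Σ zᵢ(Kᵢ−1)/(1+ψ₂(Kᵢ−1)) = 0.
Feasibility: ΣzᵢKᵢ = 1.980, Σzᵢ/Kᵢ = 1.053 — both > 1, two phases present.
Iterate (Newton) starting at ψ₂ = 0.44:
  ψ₂ = 0.440: g = 0.2658, g' = -0.803 → ψ₂ = 0.771
  ψ₂ = 0.771: g = 0.0581, g' = -0.515 → ψ₂ = 0.884
  ψ₂ = 0.884: g = 0.0021, g' = -0.481 → ψ₂ = 0.888
Converged at ψ₂ = 0.888.
  methanol: x = 0.064, y = 0.250
  THF: x = 0.024, y = 0.091
  n-hexane: x = 0.033, y = 0.123
  n-octane: x = 0.879, y = 0.536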